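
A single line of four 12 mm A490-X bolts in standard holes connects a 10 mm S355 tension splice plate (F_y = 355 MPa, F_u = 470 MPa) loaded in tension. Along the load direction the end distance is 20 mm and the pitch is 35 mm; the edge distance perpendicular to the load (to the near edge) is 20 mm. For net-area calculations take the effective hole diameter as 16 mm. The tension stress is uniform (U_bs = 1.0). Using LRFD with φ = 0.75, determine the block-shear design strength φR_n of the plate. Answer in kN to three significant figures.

188 kN

Shear plane L_v = 20 + 3·35 = 125 mm; A_gv = 125 × 10 = 1250 mm².
A_nv = (125 − 3.5·16) × 10 = 690 mm².
A_nt = (20 − 0.5·16) × 10 = 120 mm².
0.6 F_u A_nv = 194.6 kN; 0.6 F_y A_gv = 266.2 kN → shear rupture governs the shear term.
R_n = 194.6 + 1.0 × 470 × 120 / 1000 = 251 kN.
Design strength φR_n = 0.75 × 251 = 188 kN.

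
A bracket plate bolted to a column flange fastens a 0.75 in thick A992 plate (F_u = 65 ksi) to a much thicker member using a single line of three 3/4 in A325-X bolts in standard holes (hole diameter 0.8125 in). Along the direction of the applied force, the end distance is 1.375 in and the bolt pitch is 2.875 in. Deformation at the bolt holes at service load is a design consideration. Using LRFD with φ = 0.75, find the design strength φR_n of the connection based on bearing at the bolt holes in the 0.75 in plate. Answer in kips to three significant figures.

174 kips

Per bolt r_n = 1.2 l_c t F_u ≤ 2.4 d t F_u; upper limit = 2.4 × 0.75 × 0.75 × 65 = 87.75 kips.
Edge bolt: l_c = 1.375 − 0.8125/2 = 0.9688 in → 1.2 × 0.9688 × 0.75 × 65 = 56.67 → r_n = 56.67 kips.
Interior bolts: l_c = 2.875 − 0.8125 = 2.062 in → 1.2 × 2.062 × 0.75 × 65 = 120.7 → r_n = 87.75 kips.
R_n = 1 × 56.67 + 2 × 87.75 = 232.2 kips.
Design strength φR_n = 0.75 × 232.2 = 174 kips.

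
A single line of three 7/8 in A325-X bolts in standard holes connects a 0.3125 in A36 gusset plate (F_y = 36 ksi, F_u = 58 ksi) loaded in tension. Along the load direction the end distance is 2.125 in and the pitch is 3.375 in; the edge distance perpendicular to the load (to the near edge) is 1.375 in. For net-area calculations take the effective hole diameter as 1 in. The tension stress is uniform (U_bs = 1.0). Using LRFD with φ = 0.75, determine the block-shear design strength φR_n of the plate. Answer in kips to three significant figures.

Shear plane L_v = 2.125 + 2·3.375 = 8.875 in; A_gv = 8.875 × 0.3125 = 2.773 in².
A_nv = (8.875 − 2.5·1) × 0.3125 = 1.992 in².
A_nt = (1.375 − 0.5·1) × 0.3125 = 0.2734 in².
0.6 F_u A_nv = 69.33 kips; 0.6 F_y A_gv = 59.91 kips → shear yielding governs the shear term.
R_n = 59.91 + 1.0 × 58 × 0.2734 = 75.77 kips.
Design strength φR_n = 0.75 × 75.77 = 56.8 kips.

56.8 kips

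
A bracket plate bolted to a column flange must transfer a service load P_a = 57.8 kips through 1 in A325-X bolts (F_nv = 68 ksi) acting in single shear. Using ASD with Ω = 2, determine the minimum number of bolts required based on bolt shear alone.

A_b = π·1²/4 = 0.7854 in².
Per-bolt allowable strength R_n/Ω = 68 × 0.7854 × 1 / 2 = 26.7 kips.
n ≥ 57.8 / 26.7 = 2.165 → use 3 bolts.

3 bolts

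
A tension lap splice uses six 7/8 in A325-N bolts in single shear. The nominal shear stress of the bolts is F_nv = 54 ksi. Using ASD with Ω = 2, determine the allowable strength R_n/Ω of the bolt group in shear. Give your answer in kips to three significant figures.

A_b = π × 0.875² / 4 = 0.6013 in².
R_n = F_nv · A_b · n · n_s = 54 × 0.6013 × 6 × 1 = 194.8 kips.
Allowable strength R_n/Ω = 194.8 / 2 = 97.4 kips.

97.4 kips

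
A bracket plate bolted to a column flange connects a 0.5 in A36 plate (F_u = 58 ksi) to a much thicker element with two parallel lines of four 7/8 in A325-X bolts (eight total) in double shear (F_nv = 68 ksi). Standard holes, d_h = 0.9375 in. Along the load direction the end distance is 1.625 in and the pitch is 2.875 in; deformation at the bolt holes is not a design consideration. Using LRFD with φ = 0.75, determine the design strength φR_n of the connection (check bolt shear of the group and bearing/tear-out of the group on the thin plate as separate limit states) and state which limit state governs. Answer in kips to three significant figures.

418 kips (bearing governs)

Bolt shear: A_b = π·0.875²/4 = 0.6013 in²; R_n = 68 × 0.6013 × 8 × 2 = 654.2 kips → 0.75 × 654.2 = 491 kips.
Bearing (1.5 l_c t F_u ≤ 3.0 d t F_u): upper limit = 3.0·0.875·0.5·58 = 76.12 kips.
  Edge l_c = 1.625 − 0.9375/2 = 1.156 → r_n = 50.3 kips; interior l_c = 2.875 − 0.9375 = 1.938 → r_n = 76.12 kips.
  R_n,bearing = 2·50.3 + 6·76.12 = 557.3 kips → 0.75 × 557.3 = 418 kips.
Bearing governs: 418 kips.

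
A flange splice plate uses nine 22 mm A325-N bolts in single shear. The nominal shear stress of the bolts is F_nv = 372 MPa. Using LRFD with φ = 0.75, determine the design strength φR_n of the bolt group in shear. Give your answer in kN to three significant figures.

955 kN

A_b = π × 22² / 4 = 380.1 mm².
R_n = F_nv · A_b · n · n_s = 372 × 380.1 × 9 × 1 / 1000 = 1273 kN.
Design strength φR_n = 0.75 × 1273 = 955 kN.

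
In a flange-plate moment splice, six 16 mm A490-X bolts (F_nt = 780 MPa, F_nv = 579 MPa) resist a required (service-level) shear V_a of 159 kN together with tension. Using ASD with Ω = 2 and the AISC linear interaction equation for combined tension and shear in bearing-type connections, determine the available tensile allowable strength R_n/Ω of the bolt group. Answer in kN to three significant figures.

397 kN

A_b = π·16²/4 = 201.1 mm²; f_rv = 159 × 1000 / (6 × 201.1) = 131.8 MPa.
F'_nt = 1.3 F_nt − (Ω F_nt / F_nv) f_rv = 1.3·780 − (2·780/579)·131.8 = 658.9 MPa, capped at F_nt → F'_nt = 658.9 MPa.
R_n = F'_nt · A_b · n = 658.9 × 201.1 × 6 / 1000 = 794.9 kN.
Allowable strength R_n/Ω = 794.9 / 2 = 397 kN.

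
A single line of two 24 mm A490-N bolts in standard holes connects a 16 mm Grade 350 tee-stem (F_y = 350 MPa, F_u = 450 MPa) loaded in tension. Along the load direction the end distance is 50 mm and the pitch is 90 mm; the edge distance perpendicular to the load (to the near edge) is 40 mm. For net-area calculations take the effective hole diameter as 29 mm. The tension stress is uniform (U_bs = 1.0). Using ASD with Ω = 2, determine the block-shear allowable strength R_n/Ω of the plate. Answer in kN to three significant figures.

300 kN

Shear plane L_v = 50 + 1·90 = 140 mm; A_gv = 140 × 16 = 2240 mm².
A_nv = (140 − 1.5·29) × 16 = 1544 mm².
A_nt = (40 − 0.5·29) × 16 = 408 mm².
0.6 F_u A_nv = 416.9 kN; 0.6 F_y A_gv = 470.4 kN → shear rupture governs the shear term.
R_n = 416.9 + 1.0 × 450 × 408 / 1000 = 600.5 kN.
Allowable strength R_n/Ω = 600.5 / 2 = 300 kN.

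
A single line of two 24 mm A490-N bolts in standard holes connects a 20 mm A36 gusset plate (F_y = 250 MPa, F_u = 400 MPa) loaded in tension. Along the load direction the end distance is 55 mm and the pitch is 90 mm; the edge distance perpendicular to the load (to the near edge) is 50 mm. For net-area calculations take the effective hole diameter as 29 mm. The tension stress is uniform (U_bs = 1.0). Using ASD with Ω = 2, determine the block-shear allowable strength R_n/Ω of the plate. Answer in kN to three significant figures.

Shear plane L_v = 55 + 1·90 = 145 mm; A_gv = 145 × 20 = 2900 mm².
A_nv = (145 − 1.5·29) × 20 = 2030 mm².
A_nt = (50 − 0.5·29) × 20 = 710 mm².
0.6 F_u A_nv = 487.2 kN; 0.6 F_y A_gv = 435 kN → shear yielding governs the shear term.
R_n = 435 + 1.0 × 400 × 710 / 1000 = 719 kN.
Allowable strength R_n/Ω = 719 / 2 = 360 kN.

360 kN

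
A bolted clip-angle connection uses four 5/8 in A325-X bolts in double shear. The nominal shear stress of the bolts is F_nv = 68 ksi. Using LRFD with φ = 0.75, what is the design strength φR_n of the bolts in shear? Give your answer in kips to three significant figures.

A_b = π × 0.625² / 4 = 0.3068 in².
R_n = F_nv · A_b · n · n_s = 68 × 0.3068 × 4 × 2 = 166.9 kips.
Design strength φR_n = 0.75 × 166.9 = 125 kips.

125 kips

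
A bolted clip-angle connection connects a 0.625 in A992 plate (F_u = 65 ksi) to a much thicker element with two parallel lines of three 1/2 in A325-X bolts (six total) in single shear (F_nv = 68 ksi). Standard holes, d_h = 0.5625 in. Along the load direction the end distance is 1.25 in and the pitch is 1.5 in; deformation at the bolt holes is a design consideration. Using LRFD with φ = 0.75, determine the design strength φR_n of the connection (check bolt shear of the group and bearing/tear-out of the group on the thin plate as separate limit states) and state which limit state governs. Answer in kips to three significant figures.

Bolt shear: A_b = π·0.5²/4 = 0.1963 in²; R_n = 68 × 0.1963 × 6 × 1 = 80.11 kips → 0.75 × 80.11 = 60.1 kips.
Bearing (1.2 l_c t F_u ≤ 2.4 d t F_u): upper limit = 2.4·0.5·0.625·65 = 48.75 kips.
  Edge l_c = 1.25 − 0.5625/2 = 0.9688 → r_n = 47.23 kips; interior l_c = 1.5 − 0.5625 = 0.9375 → r_n = 45.7 kips.
  R_n,bearing = 2·47.23 + 4·45.7 = 277.3 kips → 0.75 × 277.3 = 208 kips.
Bolt shear governs: 60.1 kips.

60.1 kips (bolt shear governs)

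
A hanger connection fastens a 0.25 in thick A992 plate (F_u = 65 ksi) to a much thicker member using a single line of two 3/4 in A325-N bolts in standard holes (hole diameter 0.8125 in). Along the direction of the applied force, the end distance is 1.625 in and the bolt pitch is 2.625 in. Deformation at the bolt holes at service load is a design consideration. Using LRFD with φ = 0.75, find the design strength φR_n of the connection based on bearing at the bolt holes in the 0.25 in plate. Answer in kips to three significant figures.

Per bolt r_n = 1.2 l_c t F_u ≤ 2.4 d t F_u; upper limit = 2.4 × 0.75 × 0.25 × 65 = 29.25 kips.
Edge bolt: l_c = 1.625 − 0.8125/2 = 1.219 in → 1.2 × 1.219 × 0.25 × 65 = 23.77 → r_n = 23.77 kips.
Interior bolts: l_c = 2.625 − 0.8125 = 1.812 in → 1.2 × 1.812 × 0.25 × 65 = 35.34 → r_n = 29.25 kips.
R_n = 1 × 23.77 + 1 × 29.25 = 53.02 kips.
Design strength φR_n = 0.75 × 53.02 = 39.8 kips.

39.8 kips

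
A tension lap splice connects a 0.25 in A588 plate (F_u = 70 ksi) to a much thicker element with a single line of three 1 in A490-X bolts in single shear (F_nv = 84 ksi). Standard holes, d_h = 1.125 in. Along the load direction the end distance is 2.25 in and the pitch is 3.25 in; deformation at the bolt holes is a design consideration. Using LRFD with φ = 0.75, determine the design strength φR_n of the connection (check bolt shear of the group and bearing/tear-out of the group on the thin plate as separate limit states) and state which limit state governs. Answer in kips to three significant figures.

Bolt shear: A_b = π·1²/4 = 0.7854 in²; R_n = 84 × 0.7854 × 3 × 1 = 197.9 kips → 0.75 × 197.9 = 148 kips.
Bearing (1.2 l_c t F_u ≤ 2.4 d t F_u): upper limit = 2.4·1·0.25·70 = 42 kips.
  Edge l_c = 2.25 − 1.125/2 = 1.688 → r_n = 35.44 kips; interior l_c = 3.25 − 1.125 = 2.125 → r_n = 42 kips.
  R_n,bearing = 1·35.44 + 2·42 = 119.4 kips → 0.75 × 119.4 = 89.6 kips.
Bearing governs: 89.6 kips.

89.6 kips (bearing governs)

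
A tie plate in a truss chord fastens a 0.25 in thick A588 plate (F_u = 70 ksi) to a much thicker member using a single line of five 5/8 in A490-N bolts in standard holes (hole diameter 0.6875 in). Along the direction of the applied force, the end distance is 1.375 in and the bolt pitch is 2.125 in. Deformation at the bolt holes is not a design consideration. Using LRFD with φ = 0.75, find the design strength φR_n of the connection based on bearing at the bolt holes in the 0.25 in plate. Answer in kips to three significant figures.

119 kips

Per bolt r_n = 1.5 l_c t F_u ≤ 3.0 d t F_u; upper limit = 3.0 × 0.625 × 0.25 × 70 = 32.81 kips.
Edge bolt: l_c = 1.375 − 0.6875/2 = 1.031 in → 1.5 × 1.031 × 0.25 × 70 = 27.07 → r_n = 27.07 kips.
Interior bolts: l_c = 2.125 − 0.6875 = 1.438 in → 1.5 × 1.438 × 0.25 × 70 = 37.73 → r_n = 32.81 kips.
R_n = 1 × 27.07 + 4 × 32.81 = 158.3 kips.
Design strength φR_n = 0.75 × 158.3 = 119 kips.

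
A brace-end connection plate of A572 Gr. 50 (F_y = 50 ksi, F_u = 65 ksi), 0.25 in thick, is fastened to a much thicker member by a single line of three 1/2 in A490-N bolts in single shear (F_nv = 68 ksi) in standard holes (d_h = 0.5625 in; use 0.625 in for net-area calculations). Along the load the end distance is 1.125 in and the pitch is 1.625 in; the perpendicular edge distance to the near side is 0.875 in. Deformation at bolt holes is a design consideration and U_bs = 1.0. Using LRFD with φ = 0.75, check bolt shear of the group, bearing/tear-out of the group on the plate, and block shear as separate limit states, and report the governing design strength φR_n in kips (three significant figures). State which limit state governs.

Bolt shear: A_b = π·0.5²/4 = 0.1963 in²; R_n = 68 × 0.1963 × 3 × 1 = 40.06 kips → 0.75 × 40.06 = 30 kips.
Bearing: edge l_c = 0.8438, r_n = 16.45 kips; interior l_c = 1.062, r_n = 19.5 kips; R_n = 16.45 + 2·19.5 = 55.45 kips → 41.6 kips.
Block shear: A_gv = 1.094, A_nv = 0.7031, A_nt = 0.1406 in²; R_n = min(0.6F_uA_nv, 0.6F_yA_gv) + U_bs·F_u·A_nt = 36.56 kips → 27.4 kips.
Block shear governs: 27.4 kips.

27.4 kips (block shear governs)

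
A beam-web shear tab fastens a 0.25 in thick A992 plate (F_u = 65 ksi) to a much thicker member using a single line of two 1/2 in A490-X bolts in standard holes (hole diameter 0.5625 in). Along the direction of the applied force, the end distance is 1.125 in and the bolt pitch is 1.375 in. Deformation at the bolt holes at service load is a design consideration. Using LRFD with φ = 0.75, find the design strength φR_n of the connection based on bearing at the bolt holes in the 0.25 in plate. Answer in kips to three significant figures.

Per bolt r_n = 1.2 l_c t F_u ≤ 2.4 d t F_u; upper limit = 2.4 × 0.5 × 0.25 × 65 = 19.5 kips.
Edge bolt: l_c = 1.125 − 0.5625/2 = 0.8438 in → 1.2 × 0.8438 × 0.25 × 65 = 16.45 → r_n = 16.45 kips.
Interior bolts: l_c = 1.375 − 0.5625 = 0.8125 in → 1.2 × 0.8125 × 0.25 × 65 = 15.84 → r_n = 15.84 kips.
R_n = 1 × 16.45 + 1 × 15.84 = 32.3 kips.
Design strength φR_n = 0.75 × 32.3 = 24.2 kips.

24.2 kips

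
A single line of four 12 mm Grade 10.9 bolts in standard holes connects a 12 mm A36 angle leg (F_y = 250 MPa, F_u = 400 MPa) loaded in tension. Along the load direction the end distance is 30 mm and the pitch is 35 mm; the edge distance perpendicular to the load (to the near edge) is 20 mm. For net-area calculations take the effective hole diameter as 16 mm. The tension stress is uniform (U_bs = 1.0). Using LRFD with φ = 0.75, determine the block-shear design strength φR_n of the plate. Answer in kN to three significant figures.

214 kN

Shear plane L_v = 30 + 3·35 = 135 mm; A_gv = 135 × 12 = 1620 mm².
A_nv = (135 − 3.5·16) × 12 = 948 mm².
A_nt = (20 − 0.5·16) × 12 = 144 mm².
0.6 F_u A_nv = 227.5 kN; 0.6 F_y A_gv = 243 kN → shear rupture governs the shear term.
R_n = 227.5 + 1.0 × 400 × 144 / 1000 = 285.1 kN.
Design strength φR_n = 0.75 × 285.1 = 214 kN.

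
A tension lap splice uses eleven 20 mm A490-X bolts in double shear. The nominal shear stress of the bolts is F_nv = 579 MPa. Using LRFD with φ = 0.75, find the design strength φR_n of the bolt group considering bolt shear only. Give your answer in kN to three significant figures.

3000 kN

A_b = π × 20² / 4 = 314.2 mm².
R_n = F_nv · A_b · n · n_s = 579 × 314.2 × 11 × 2 / 1000 = 4002 kN.
Design strength φR_n = 0.75 × 4002 = 3000 kN.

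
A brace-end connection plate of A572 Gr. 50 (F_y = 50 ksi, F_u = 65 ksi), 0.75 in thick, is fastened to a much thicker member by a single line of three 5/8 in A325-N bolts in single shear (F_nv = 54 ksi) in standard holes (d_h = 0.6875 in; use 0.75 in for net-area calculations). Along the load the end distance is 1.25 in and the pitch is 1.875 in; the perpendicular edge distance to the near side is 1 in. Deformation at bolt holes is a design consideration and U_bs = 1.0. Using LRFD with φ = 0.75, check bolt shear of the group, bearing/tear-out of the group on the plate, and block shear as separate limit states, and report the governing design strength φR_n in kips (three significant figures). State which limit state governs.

Bolt shear: A_b = π·0.625²/4 = 0.3068 in²; R_n = 54 × 0.3068 × 3 × 1 = 49.7 kips → 0.75 × 49.7 = 37.3 kips.
Bearing: edge l_c = 0.9062, r_n = 53.02 kips; interior l_c = 1.188, r_n = 69.47 kips; R_n = 53.02 + 2·69.47 = 192 kips → 144 kips.
Block shear: A_gv = 3.75, A_nv = 2.344, A_nt = 0.4688 in²; R_n = min(0.6F_uA_nv, 0.6F_yA_gv) + U_bs·F_u·A_nt = 121.9 kips → 91.4 kips.
Bolt shear governs: 37.3 kips.

37.3 kips (bolt shear governs)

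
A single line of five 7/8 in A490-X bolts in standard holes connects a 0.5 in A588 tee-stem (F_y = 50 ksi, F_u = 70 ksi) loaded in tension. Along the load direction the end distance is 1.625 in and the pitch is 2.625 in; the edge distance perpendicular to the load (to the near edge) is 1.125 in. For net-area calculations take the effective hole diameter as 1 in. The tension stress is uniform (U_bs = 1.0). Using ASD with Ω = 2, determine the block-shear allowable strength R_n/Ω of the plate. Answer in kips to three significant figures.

Shear plane L_v = 1.625 + 4·2.625 = 12.12 in; A_gv = 12.12 × 0.5 = 6.062 in².
A_nv = (12.12 − 4.5·1) × 0.5 = 3.812 in².
A_nt = (1.125 − 0.5·1) × 0.5 = 0.3125 in².
0.6 F_u A_nv = 160.1 kips; 0.6 F_y A_gv = 181.9 kips → shear rupture governs the shear term.
R_n = 160.1 + 1.0 × 70 × 0.3125 = 182 kips.
Allowable strength R_n/Ω = 182 / 2 = 91 kips.

91 kips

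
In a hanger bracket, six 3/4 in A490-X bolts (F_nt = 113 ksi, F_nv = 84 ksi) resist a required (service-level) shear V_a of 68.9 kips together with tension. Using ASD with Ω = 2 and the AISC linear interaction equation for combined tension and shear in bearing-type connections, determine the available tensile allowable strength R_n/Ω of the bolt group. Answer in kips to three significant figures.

102 kips

A_b = π·0.75²/4 = 0.4418 in²; f_rv = 68.9 / (6 × 0.4418) = 25.99 ksi.
F'_nt = 1.3 F_nt − (Ω F_nt / F_nv) f_rv = 1.3·113 − (2·113/84)·25.99 = 76.97 ksi, capped at F_nt → F'_nt = 76.97 ksi.
R_n = F'_nt · A_b · n = 76.97 × 0.4418 × 6 = 204 kips.
Allowable strength R_n/Ω = 204 / 2 = 102 kips.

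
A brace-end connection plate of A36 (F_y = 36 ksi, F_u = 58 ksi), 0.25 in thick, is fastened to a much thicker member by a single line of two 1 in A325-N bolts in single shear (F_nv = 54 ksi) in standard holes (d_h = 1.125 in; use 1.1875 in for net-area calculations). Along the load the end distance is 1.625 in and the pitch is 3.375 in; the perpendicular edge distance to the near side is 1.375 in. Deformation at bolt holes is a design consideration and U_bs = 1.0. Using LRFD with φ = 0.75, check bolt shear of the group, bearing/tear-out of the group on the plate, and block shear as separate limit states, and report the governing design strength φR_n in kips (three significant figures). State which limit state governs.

28.7 kips (block shear governs)

Bolt shear: A_b = π·1²/4 = 0.7854 in²; R_n = 54 × 0.7854 × 2 × 1 = 84.82 kips → 0.75 × 84.82 = 63.6 kips.
Bearing: edge l_c = 1.062, r_n = 18.49 kips; interior l_c = 2.25, r_n = 34.8 kips; R_n = 18.49 + 1·34.8 = 53.29 kips → 40 kips.
Block shear: A_gv = 1.25, A_nv = 0.8047, A_nt = 0.1953 in²; R_n = min(0.6F_uA_nv, 0.6F_yA_gv) + U_bs·F_u·A_nt = 38.33 kips → 28.7 kips.
Block shear governs: 28.7 kips.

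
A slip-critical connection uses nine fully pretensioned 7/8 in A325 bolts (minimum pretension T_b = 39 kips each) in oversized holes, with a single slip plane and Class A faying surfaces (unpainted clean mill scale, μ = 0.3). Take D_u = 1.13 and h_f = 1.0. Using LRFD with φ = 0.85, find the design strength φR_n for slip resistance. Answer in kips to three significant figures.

101 kips

R_n = μ · D_u · h_f · T_b · n_s · n_b = 0.3 × 1.13 × 1.0 × 39 × 1 × 9 = 119 kips.
Design strength φR_n = 0.85 × 119 = 101 kips.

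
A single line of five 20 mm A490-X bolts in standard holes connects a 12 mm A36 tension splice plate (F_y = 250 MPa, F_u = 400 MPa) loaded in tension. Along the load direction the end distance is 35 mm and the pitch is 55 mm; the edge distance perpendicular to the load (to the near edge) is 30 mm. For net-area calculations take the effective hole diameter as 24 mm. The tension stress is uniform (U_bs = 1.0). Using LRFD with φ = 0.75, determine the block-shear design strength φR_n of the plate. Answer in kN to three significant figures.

Shear plane L_v = 35 + 4·55 = 255 mm; A_gv = 255 × 12 = 3060 mm².
A_nv = (255 − 4.5·24) × 12 = 1764 mm².
A_nt = (30 − 0.5·24) × 12 = 216 mm².
0.6 F_u A_nv = 423.4 kN; 0.6 F_y A_gv = 459 kN → shear rupture governs the shear term.
R_n = 423.4 + 1.0 × 400 × 216 / 1000 = 509.8 kN.
Design strength φR_n = 0.75 × 509.8 = 382 kN.

382 kN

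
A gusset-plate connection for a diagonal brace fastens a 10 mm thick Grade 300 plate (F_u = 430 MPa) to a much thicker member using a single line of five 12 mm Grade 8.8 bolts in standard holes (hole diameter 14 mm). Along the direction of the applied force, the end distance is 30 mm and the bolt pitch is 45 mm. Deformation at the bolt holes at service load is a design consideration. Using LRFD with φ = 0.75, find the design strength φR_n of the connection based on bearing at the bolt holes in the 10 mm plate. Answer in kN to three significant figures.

Per bolt r_n = 1.2 l_c t F_u ≤ 2.4 d t F_u; upper limit = 2.4 × 12 × 10 × 430 / 1000 = 123.8 kN.
Edge bolt: l_c = 30 − 14/2 = 23 mm → 1.2 × 23 × 10 × 430 / 1000 = 118.7 → r_n = 118.7 kN.
Interior bolts: l_c = 45 − 14 = 31 mm → 1.2 × 31 × 10 × 430 / 1000 = 160 → r_n = 123.8 kN.
R_n = 1 × 118.7 + 4 × 123.8 = 614 kN.
Design strength φR_n = 0.75 × 614 = 461 kN.

461 kN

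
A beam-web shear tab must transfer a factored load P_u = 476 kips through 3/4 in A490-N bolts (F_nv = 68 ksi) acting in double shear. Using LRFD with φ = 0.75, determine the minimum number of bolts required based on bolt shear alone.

A_b = π·0.75²/4 = 0.4418 in².
Per-bolt design strength φR_n = 0.75 × 68 × 0.4418 × 2 = 45.06 kips.
n ≥ 476 / 45.06 = 10.56 → use 11 bolts.

11 bolts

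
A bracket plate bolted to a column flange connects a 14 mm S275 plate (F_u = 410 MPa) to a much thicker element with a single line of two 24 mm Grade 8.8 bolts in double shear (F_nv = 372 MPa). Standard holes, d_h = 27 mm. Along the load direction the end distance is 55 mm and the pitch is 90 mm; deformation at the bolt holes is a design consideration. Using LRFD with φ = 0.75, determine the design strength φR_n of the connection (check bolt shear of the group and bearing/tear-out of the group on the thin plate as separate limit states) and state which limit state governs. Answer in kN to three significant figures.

Bolt shear: A_b = π·24²/4 = 452.4 mm²; R_n = 372 × 452.4 × 2 × 2 / 1000 = 673.2 kN → 0.75 × 673.2 = 505 kN.
Bearing (1.2 l_c t F_u ≤ 2.4 d t F_u): upper limit = 2.4·24·14·410 / 1000 = 330.6 kN.
  Edge l_c = 55 − 27/2 = 41.5 → r_n = 285.9 kN; interior l_c = 90 − 27 = 63 → r_n = 330.6 kN.
  R_n,bearing = 1·285.9 + 1·330.6 = 616.5 kN → 0.75 × 616.5 = 462 kN.
Bearing governs: 462 kN.

462 kN (bearing governs)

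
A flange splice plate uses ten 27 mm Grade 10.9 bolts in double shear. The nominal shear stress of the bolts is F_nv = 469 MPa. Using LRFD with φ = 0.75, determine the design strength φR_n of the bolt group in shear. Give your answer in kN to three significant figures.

4030 kN

A_b = π × 27² / 4 = 572.6 mm².
R_n = F_nv · A_b · n · n_s = 469 × 572.6 × 10 × 2 / 1000 = 5371 kN.
Design strength φR_n = 0.75 × 5371 = 4030 kN.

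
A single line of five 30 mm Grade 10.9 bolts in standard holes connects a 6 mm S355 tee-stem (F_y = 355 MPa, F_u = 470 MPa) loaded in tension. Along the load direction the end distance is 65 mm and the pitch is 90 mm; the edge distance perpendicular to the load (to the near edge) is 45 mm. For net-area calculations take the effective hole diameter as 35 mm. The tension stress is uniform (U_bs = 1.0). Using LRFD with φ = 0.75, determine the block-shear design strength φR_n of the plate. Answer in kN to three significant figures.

398 kN

Shear plane L_v = 65 + 4·90 = 425 mm; A_gv = 425 × 6 = 2550 mm².
A_nv = (425 − 4.5·35) × 6 = 1605 mm².
A_nt = (45 − 0.5·35) × 6 = 165 mm².
0.6 F_u A_nv = 452.6 kN; 0.6 F_y A_gv = 543.1 kN → shear rupture governs the shear term.
R_n = 452.6 + 1.0 × 470 × 165 / 1000 = 530.2 kN.
Design strength φR_n = 0.75 × 530.2 = 398 kN.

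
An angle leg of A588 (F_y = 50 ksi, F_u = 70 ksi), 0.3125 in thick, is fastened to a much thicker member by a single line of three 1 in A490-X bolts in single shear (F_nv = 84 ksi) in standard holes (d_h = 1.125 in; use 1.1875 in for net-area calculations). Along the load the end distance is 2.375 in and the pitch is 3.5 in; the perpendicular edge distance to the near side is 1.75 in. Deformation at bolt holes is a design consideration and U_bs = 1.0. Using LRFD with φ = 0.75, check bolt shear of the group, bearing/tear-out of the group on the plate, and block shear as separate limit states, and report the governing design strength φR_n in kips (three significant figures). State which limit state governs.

Bolt shear: A_b = π·1²/4 = 0.7854 in²; R_n = 84 × 0.7854 × 3 × 1 = 197.9 kips → 0.75 × 197.9 = 148 kips.
Bearing: edge l_c = 1.812, r_n = 47.58 kips; interior l_c = 2.375, r_n = 52.5 kips; R_n = 47.58 + 2·52.5 = 152.6 kips → 114 kips.
Block shear: A_gv = 2.93, A_nv = 2.002, A_nt = 0.3613 in²; R_n = min(0.6F_uA_nv, 0.6F_yA_gv) + U_bs·F_u·A_nt = 109.4 kips → 82 kips.
Block shear governs: 82 kips.

82 kips (block shear governs)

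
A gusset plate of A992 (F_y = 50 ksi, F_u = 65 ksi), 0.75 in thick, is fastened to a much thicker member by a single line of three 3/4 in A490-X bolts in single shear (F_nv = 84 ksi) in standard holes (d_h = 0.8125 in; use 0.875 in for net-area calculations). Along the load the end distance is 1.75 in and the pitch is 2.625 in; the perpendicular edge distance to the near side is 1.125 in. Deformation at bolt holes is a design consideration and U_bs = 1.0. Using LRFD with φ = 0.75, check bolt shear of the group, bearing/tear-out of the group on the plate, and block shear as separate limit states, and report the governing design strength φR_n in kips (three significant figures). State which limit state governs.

Bolt shear: A_b = π·0.75²/4 = 0.4418 in²; R_n = 84 × 0.4418 × 3 × 1 = 111.3 kips → 0.75 × 111.3 = 83.5 kips.
Bearing: edge l_c = 1.344, r_n = 78.61 kips; interior l_c = 1.812, r_n = 87.75 kips; R_n = 78.61 + 2·87.75 = 254.1 kips → 191 kips.
Block shear: A_gv = 5.25, A_nv = 3.609, A_nt = 0.5156 in²; R_n = min(0.6F_uA_nv, 0.6F_yA_gv) + U_bs·F_u·A_nt = 174.3 kips → 131 kips.
Bolt shear governs: 83.5 kips.

83.5 kips (bolt shear governs)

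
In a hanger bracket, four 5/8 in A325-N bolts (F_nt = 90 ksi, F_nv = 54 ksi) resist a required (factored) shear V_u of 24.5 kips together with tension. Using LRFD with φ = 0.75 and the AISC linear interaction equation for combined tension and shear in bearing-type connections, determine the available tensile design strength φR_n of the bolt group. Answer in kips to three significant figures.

66.9 kips

A_b = π·0.625²/4 = 0.3068 in²; f_rv = 24.5 / (4 × 0.3068) = 19.96 ksi.
F'_nt = 1.3 F_nt − (F_nt / φF_nv) f_rv = 1.3·90 − (90/(0.75·54))·19.96 = 72.63 ksi, capped at F_nt → F'_nt = 72.63 ksi.
R_n = F'_nt · A_b · n = 72.63 × 0.3068 × 4 = 89.14 kips.
Design strength φR_n = 0.75 × 89.14 = 66.9 kips.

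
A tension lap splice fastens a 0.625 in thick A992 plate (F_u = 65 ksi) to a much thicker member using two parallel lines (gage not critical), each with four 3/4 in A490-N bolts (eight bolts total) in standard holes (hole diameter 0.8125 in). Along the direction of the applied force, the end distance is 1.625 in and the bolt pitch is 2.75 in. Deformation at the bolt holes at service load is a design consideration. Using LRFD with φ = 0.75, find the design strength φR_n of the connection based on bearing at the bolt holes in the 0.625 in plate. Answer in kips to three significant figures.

418 kips

Per bolt r_n = 1.2 l_c t F_u ≤ 2.4 d t F_u; upper limit = 2.4 × 0.75 × 0.625 × 65 = 73.12 kips.
Edge bolt: l_c = 1.625 − 0.8125/2 = 1.219 in → 1.2 × 1.219 × 0.625 × 65 = 59.41 → r_n = 59.41 kips.
Interior bolts: l_c = 2.75 − 0.8125 = 1.938 in → 1.2 × 1.938 × 0.625 × 65 = 94.45 → r_n = 73.12 kips.
R_n = 2 × 59.41 + 6 × 73.12 = 557.6 kips.
Design strength φR_n = 0.75 × 557.6 = 418 kips.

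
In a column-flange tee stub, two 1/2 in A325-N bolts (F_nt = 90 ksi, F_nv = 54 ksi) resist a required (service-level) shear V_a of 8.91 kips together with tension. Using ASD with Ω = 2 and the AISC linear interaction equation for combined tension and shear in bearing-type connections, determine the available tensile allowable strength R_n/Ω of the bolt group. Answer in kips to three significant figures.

8.12 kips

A_b = π·0.5²/4 = 0.1963 in²; f_rv = 8.91 / (2 × 0.1963) = 22.69 ksi.
F'_nt = 1.3 F_nt − (Ω F_nt / F_nv) f_rv = 1.3·90 − (2·90/54)·22.69 = 41.37 ksi, capped at F_nt → F'_nt = 41.37 ksi.
R_n = F'_nt · A_b · n = 41.37 × 0.1963 × 2 = 16.25 kips.
Allowable strength R_n/Ω = 16.25 / 2 = 8.12 kips.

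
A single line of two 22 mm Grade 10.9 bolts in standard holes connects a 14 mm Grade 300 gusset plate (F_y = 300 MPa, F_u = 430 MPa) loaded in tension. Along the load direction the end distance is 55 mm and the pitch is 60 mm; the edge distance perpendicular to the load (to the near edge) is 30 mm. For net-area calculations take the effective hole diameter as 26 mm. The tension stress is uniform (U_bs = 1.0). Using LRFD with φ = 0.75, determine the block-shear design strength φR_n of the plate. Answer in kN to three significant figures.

283 kN

Shear plane L_v = 55 + 1·60 = 115 mm; A_gv = 115 × 14 = 1610 mm².
A_nv = (115 − 1.5·26) × 14 = 1064 mm².
A_nt = (30 − 0.5·26) × 14 = 238 mm².
0.6 F_u A_nv = 274.5 kN; 0.6 F_y A_gv = 289.8 kN → shear rupture governs the shear term.
R_n = 274.5 + 1.0 × 430 × 238 / 1000 = 376.9 kN.
Design strength φR_n = 0.75 × 376.9 = 283 kN.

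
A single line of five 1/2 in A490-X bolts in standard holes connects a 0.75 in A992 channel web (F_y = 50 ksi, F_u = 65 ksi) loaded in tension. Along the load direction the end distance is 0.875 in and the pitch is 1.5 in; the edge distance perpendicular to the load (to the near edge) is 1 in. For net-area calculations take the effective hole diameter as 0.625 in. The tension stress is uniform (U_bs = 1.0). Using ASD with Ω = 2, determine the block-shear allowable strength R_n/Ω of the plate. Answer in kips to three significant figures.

Shear plane L_v = 0.875 + 4·1.5 = 6.875 in; A_gv = 6.875 × 0.75 = 5.156 in².
A_nv = (6.875 − 4.5·0.625) × 0.75 = 3.047 in².
A_nt = (1 − 0.5·0.625) × 0.75 = 0.5156 in².
0.6 F_u A_nv = 118.8 kips; 0.6 F_y A_gv = 154.7 kips → shear rupture governs the shear term.
R_n = 118.8 + 1.0 × 65 × 0.5156 = 152.3 kips.
Allowable strength R_n/Ω = 152.3 / 2 = 76.2 kips.

76.2 kips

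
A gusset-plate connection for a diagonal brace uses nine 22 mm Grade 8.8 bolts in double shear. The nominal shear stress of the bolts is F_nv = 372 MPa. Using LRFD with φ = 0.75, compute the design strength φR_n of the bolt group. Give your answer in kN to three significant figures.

1910 kN

A_b = π × 22² / 4 = 380.1 mm².
R_n = F_nv · A_b · n · n_s = 372 × 380.1 × 9 × 2 / 1000 = 2545 kN.
Design strength φR_n = 0.75 × 2545 = 1910 kN.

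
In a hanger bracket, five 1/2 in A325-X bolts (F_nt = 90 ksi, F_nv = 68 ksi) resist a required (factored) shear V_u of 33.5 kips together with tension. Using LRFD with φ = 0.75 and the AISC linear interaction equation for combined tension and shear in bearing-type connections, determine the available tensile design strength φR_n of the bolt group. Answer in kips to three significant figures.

A_b = π·0.5²/4 = 0.1963 in²; f_rv = 33.5 / (5 × 0.1963) = 34.12 ksi.
F'_nt = 1.3 F_nt − (F_nt / φF_nv) f_rv = 1.3·90 − (90/(0.75·68))·34.12 = 56.78 ksi, capped at F_nt → F'_nt = 56.78 ksi.
R_n = F'_nt · A_b · n = 56.78 × 0.1963 × 5 = 55.75 kips.
Design strength φR_n = 0.75 × 55.75 = 41.8 kips.

41.8 kips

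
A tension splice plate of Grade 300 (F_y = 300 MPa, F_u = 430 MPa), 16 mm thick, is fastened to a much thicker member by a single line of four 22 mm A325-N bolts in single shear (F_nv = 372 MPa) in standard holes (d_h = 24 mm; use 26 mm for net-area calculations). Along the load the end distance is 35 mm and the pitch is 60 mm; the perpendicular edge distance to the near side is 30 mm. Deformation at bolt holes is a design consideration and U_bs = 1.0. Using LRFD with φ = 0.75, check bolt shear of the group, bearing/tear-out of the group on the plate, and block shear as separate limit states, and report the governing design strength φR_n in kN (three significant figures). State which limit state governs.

424 kN (bolt shear governs)

Bolt shear: A_b = π·22²/4 = 380.1 mm²; R_n = 372 × 380.1 × 4 × 1 / 1000 = 565.6 kN → 0.75 × 565.6 = 424 kN.
Bearing: edge l_c = 23, r_n = 189.9 kN; interior l_c = 36, r_n = 297.2 kN; R_n = 189.9 + 3·297.2 = 1082 kN → 811 kN.
Block shear: A_gv = 3440, A_nv = 1984, A_nt = 272 mm²; R_n = min(0.6F_uA_nv, 0.6F_yA_gv) + U_bs·F_u·A_nt = 628.8 kN → 472 kN.
Bolt shear governs: 424 kN.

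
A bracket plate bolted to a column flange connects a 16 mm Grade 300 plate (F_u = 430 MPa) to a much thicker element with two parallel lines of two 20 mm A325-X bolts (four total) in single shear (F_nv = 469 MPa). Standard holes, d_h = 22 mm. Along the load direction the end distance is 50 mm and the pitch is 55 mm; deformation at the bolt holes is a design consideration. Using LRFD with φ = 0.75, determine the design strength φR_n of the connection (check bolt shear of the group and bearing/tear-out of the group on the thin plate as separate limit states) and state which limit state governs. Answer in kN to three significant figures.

Bolt shear: A_b = π·20²/4 = 314.2 mm²; R_n = 469 × 314.2 × 4 × 1 / 1000 = 589.4 kN → 0.75 × 589.4 = 442 kN.
Bearing (1.2 l_c t F_u ≤ 2.4 d t F_u): upper limit = 2.4·20·16·430 / 1000 = 330.2 kN.
  Edge l_c = 50 − 22/2 = 39 → r_n = 322 kN; interior l_c = 55 − 22 = 33 → r_n = 272.4 kN.
  R_n,bearing = 2·322 + 2·272.4 = 1189 kN → 0.75 × 1189 = 892 kN.
Bolt shear governs: 442 kN.

442 kN (bolt shear governs)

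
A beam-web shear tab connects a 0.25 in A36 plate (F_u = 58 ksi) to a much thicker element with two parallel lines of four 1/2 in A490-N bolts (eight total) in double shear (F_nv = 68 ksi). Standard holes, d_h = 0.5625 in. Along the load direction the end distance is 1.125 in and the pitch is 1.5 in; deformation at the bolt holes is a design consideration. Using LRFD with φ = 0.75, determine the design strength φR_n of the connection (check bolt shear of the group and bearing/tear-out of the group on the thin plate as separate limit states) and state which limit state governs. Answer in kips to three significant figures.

95.4 kips (bearing governs)

Bolt shear: A_b = π·0.5²/4 = 0.1963 in²; R_n = 68 × 0.1963 × 8 × 2 = 213.6 kips → 0.75 × 213.6 = 160 kips.
Bearing (1.2 l_c t F_u ≤ 2.4 d t F_u): upper limit = 2.4·0.5·0.25·58 = 17.4 kips.
  Edge l_c = 1.125 − 0.5625/2 = 0.8438 → r_n = 14.68 kips; interior l_c = 1.5 − 0.5625 = 0.9375 → r_n = 16.31 kips.
  R_n,bearing = 2·14.68 + 6·16.31 = 127.2 kips → 0.75 × 127.2 = 95.4 kips.
Bearing governs: 95.4 kips.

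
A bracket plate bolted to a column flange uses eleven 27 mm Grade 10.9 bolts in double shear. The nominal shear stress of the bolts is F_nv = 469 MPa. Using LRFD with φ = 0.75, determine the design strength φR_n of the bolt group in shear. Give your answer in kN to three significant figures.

4430 kN

A_b = π × 27² / 4 = 572.6 mm².
R_n = F_nv · A_b · n · n_s = 469 × 572.6 × 11 × 2 / 1000 = 5908 kN.
Design strength φR_n = 0.75 × 5908 = 4430 kN.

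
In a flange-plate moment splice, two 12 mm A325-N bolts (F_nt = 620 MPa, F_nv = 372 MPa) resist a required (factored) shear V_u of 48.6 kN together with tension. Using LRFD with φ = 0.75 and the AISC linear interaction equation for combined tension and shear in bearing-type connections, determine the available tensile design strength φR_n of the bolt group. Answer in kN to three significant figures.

A_b = π·12²/4 = 113.1 mm²; f_rv = 48.6 × 1000 / (2 × 113.1) = 214.9 MPa.
F'_nt = 1.3 F_nt − (F_nt / φF_nv) f_rv = 1.3·620 − (620/(0.75·372))·214.9 = 328.5 MPa, capped at F_nt → F'_nt = 328.5 MPa.
R_n = F'_nt · A_b · n = 328.5 × 113.1 × 2 / 1000 = 74.31 kN.
Design strength φR_n = 0.75 × 74.31 = 55.7 kN.

55.7 kN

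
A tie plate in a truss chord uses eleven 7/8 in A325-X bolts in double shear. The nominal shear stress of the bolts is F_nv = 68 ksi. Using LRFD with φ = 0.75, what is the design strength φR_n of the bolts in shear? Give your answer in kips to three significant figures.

675 kips

A_b = π × 0.875² / 4 = 0.6013 in².
R_n = F_nv · A_b · n · n_s = 68 × 0.6013 × 11 × 2 = 899.6 kips.
Design strength φR_n = 0.75 × 899.6 = 675 kips.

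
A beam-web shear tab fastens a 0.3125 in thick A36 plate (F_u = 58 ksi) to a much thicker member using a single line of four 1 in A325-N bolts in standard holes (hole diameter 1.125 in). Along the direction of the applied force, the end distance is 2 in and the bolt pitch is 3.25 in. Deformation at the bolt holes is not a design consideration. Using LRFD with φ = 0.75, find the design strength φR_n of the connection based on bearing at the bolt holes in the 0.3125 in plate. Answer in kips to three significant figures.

152 kips

Per bolt r_n = 1.5 l_c t F_u ≤ 3.0 d t F_u; upper limit = 3.0 × 1 × 0.3125 × 58 = 54.38 kips.
Edge bolt: l_c = 2 − 1.125/2 = 1.438 in → 1.5 × 1.438 × 0.3125 × 58 = 39.08 → r_n = 39.08 kips.
Interior bolts: l_c = 3.25 − 1.125 = 2.125 in → 1.5 × 2.125 × 0.3125 × 58 = 57.77 → r_n = 54.38 kips.
R_n = 1 × 39.08 + 3 × 54.38 = 202.2 kips.
Design strength φR_n = 0.75 × 202.2 = 152 kips.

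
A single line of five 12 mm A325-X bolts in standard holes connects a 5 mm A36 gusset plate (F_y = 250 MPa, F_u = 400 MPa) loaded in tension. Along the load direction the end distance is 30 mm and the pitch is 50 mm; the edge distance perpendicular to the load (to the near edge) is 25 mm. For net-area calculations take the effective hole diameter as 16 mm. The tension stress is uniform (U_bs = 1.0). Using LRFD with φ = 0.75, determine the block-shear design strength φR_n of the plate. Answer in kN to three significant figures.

155 kN

Shear plane L_v = 30 + 4·50 = 230 mm; A_gv = 230 × 5 = 1150 mm².
A_nv = (230 − 4.5·16) × 5 = 790 mm².
A_nt = (25 − 0.5·16) × 5 = 85 mm².
0.6 F_u A_nv = 189.6 kN; 0.6 F_y A_gv = 172.5 kN → shear yielding governs the shear term.
R_n = 172.5 + 1.0 × 400 × 85 / 1000 = 206.5 kN.
Design strength φR_n = 0.75 × 206.5 = 155 kN.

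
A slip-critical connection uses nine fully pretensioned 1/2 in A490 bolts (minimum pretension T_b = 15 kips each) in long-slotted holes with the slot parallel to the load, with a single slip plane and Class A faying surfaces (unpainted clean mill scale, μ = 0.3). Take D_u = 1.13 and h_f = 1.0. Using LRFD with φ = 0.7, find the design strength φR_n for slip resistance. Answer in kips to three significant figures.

32 kips

R_n = μ · D_u · h_f · T_b · n_s · n_b = 0.3 × 1.13 × 1.0 × 15 × 1 × 9 = 45.76 kips.
Design strength φR_n = 0.7 × 45.76 = 32 kips.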